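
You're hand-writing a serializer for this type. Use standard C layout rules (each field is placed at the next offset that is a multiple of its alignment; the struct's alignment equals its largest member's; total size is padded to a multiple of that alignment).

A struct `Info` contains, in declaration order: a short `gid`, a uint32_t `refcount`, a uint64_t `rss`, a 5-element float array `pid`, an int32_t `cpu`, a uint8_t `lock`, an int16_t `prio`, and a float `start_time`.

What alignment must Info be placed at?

8

member alignments: gid=2, refcount=4, rss=8, pid=4, cpu=4, lock=1, prio=2, start_time=4
max = 8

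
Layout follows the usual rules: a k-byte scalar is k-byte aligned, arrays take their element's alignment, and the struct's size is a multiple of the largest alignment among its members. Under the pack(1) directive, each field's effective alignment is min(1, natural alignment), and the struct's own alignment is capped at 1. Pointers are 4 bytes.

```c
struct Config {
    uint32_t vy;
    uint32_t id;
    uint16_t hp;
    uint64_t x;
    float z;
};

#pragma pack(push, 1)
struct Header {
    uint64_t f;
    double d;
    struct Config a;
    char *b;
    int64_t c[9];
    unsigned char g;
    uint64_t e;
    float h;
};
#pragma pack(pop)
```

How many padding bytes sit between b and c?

0

Config: vy at 0 (size 4, align 4) → ends 4; id at 4 (size 4, align 4) → ends 8; hp at 8 (size 2, align 2) → ends 10; pad 6 to align 8 for x; x at 16 (size 8, align 8) → ends 24; z at 24 (size 4, align 4) → ends 28; tail pad 4 to reach multiple of 8; total 32 bytes, alignment 8
f at 0 (size 8, align 1) → ends 8
d at 8 (size 8, align 1) → ends 16
a at 16 (size 32, align 1) → ends 48
b at 48 (size 4, align 1) → ends 52
c at 52 (size 72, align 1) → ends 124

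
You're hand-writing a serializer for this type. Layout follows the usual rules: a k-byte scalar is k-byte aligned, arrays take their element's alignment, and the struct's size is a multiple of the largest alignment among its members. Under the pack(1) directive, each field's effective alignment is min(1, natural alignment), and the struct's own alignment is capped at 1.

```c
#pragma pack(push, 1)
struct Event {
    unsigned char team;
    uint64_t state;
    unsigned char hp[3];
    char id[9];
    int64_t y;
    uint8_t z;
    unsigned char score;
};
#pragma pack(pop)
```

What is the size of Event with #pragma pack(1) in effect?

team at 0 (size 1, align 1) → ends 1
state at 1 (size 8, align 1) → ends 9
hp at 9 (size 3, align 1) → ends 12
id at 12 (size 9, align 1) → ends 21
y at 21 (size 8, align 1) → ends 29
z at 29 (size 1, align 1) → ends 30
score at 30 (size 1, align 1) → ends 31
total 31 bytes, alignment 1

31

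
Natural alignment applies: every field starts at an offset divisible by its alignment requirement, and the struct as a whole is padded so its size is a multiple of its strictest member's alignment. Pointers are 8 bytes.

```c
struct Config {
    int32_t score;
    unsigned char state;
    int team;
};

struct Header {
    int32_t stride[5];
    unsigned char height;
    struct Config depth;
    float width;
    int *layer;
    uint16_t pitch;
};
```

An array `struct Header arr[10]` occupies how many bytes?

560

Config: @0: score [4B, align 4] → 4; @4: state [1B, align 1] → 5; +3 pad (align 4); @8: team [4B, align 4] → 12; size 12, align 4
@0: stride [20B, align 4] → 20
@20: height [1B, align 1] → 21
+3 pad (align 4)
@24: depth [12B, align 4] → 36
@36: width [4B, align 4] → 40
@40: layer [8B, align 8] → 48
@48: pitch [2B, align 2] → 50
+6 tail pad (align 8)
size 56, align 8
array of 10: 10 × 56 = 560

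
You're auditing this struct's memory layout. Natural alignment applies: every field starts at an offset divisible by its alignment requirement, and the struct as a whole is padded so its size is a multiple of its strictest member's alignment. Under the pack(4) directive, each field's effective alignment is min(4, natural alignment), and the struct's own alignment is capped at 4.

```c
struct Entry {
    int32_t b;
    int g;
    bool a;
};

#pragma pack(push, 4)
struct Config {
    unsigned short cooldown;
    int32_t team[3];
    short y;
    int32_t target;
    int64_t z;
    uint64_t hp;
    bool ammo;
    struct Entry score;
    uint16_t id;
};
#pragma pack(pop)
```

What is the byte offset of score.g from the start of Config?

Entry: b at 0 (size 4, align 4) → ends 4; g at 4 (size 4, align 4) → ends 8; a at 8 (size 1, align 1) → ends 9; tail pad 3 to reach multiple of 4; total 12 bytes, alignment 4
cooldown at 0 (size 2, align 2) → ends 2
pad 2 to align 4 for team
team at 4 (size 12, align 4) → ends 16
y at 16 (size 2, align 2) → ends 18
pad 2 to align 4 for target
target at 20 (size 4, align 4) → ends 24
z at 24 (size 8, align 4) → ends 32
hp at 32 (size 8, align 4) → ends 40
ammo at 40 (size 1, align 1) → ends 41
pad 3 to align 4 for score
score at 44 (size 12, align 4) → ends 56
within Entry: g at 4
44 + 4 = 48

48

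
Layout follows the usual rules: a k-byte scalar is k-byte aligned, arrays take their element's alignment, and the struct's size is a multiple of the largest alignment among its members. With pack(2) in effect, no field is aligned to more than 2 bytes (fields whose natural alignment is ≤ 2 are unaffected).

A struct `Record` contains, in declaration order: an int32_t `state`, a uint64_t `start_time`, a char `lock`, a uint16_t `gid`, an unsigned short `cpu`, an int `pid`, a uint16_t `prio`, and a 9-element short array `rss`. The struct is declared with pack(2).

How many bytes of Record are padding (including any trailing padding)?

1

state at 0 (size 4, align 2) → ends 4
start_time at 4 (size 8, align 2) → ends 12
lock at 12 (size 1, align 1) → ends 13
pad 1 to align 2 for gid
gid at 14 (size 2, align 2) → ends 16
cpu at 16 (size 2, align 2) → ends 18
pid at 18 (size 4, align 2) → ends 22
prio at 22 (size 2, align 2) → ends 24
rss at 24 (size 18, align 2) → ends 42
total 42 bytes, alignment 2
data bytes 41, size 42 → padding 1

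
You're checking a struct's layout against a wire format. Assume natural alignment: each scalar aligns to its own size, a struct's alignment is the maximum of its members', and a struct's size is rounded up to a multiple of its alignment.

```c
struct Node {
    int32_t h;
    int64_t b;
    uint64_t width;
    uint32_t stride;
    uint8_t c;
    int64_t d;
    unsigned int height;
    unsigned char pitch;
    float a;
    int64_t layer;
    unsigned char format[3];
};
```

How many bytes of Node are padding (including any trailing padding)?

19

h at 0 (size 4, align 4) → ends 4
pad 4 to align 8 for b
b at 8 (size 8, align 8) → ends 16
width at 16 (size 8, align 8) → ends 24
stride at 24 (size 4, align 4) → ends 28
c at 28 (size 1, align 1) → ends 29
pad 3 to align 8 for d
d at 32 (size 8, align 8) → ends 40
height at 40 (size 4, align 4) → ends 44
pitch at 44 (size 1, align 1) → ends 45
pad 3 to align 4 for a
a at 48 (size 4, align 4) → ends 52
pad 4 to align 8 for layer
layer at 56 (size 8, align 8) → ends 64
format at 64 (size 3, align 1) → ends 67
tail pad 5 to reach multiple of 8
total 72 bytes, alignment 8
data bytes 53, size 72 → padding 19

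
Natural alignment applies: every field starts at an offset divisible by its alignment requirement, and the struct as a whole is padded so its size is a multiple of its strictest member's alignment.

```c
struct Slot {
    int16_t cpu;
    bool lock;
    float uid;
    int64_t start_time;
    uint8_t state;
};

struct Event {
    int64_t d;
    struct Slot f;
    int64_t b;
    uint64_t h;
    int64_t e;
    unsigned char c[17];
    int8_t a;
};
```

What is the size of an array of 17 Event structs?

Slot: @0: cpu [2B, align 2] → 2; @2: lock [1B, align 1] → 3; +1 pad (align 4); @4: uid [4B, align 4] → 8; @8: start_time [8B, align 8] → 16; @16: state [1B, align 1] → 17; +7 tail pad (align 8); size 24, align 8
@0: d [8B, align 8] → 8
@8: f [24B, align 8] → 32
@32: b [8B, align 8] → 40
@40: h [8B, align 8] → 48
@48: e [8B, align 8] → 56
@56: c [17B, align 1] → 73
@73: a [1B, align 1] → 74
+6 tail pad (align 8)
size 80, align 8
array of 17: 17 × 80 = 1360

1360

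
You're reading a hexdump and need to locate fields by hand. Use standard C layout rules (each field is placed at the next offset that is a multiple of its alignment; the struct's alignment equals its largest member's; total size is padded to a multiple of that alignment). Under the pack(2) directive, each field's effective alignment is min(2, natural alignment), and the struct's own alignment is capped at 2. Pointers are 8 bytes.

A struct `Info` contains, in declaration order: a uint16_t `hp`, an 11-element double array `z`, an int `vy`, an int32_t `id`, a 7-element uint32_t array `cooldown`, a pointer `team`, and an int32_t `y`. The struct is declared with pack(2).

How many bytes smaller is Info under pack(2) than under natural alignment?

14

natural layout:
  @0: hp [2B, align 2] → 2
  +6 pad (align 8)
  @8: z [88B, align 8] → 96
  @96: vy [4B, align 4] → 100
  @100: id [4B, align 4] → 104
  @104: cooldown [28B, align 4] → 132
  +4 pad (align 8)
  @136: team [8B, align 8] → 144
  @144: y [4B, align 4] → 148
  +4 tail pad (align 8)
  size 152, align 8
packed(2) layout:
  @0: hp [2B, align 2] → 2
  @2: z [88B, align 2] → 90
  @90: vy [4B, align 2] → 94
  @94: id [4B, align 2] → 98
  @98: cooldown [28B, align 2] → 126
  @126: team [8B, align 2] → 134
  @134: y [4B, align 2] → 138
  size 138, align 2
152 − 138 = 14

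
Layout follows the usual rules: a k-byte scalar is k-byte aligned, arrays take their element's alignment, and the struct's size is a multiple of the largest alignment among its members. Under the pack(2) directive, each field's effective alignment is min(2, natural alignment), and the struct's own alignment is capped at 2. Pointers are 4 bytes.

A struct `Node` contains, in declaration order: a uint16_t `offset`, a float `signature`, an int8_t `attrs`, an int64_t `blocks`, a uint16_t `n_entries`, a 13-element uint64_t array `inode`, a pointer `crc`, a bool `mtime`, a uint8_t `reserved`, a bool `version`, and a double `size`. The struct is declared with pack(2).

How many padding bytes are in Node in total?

2

@0: offset [2B, align 2] → 2
@2: signature [4B, align 2] → 6
@6: attrs [1B, align 1] → 7
+1 pad (align 2)
@8: blocks [8B, align 2] → 16
@16: n_entries [2B, align 2] → 18
@18: inode [104B, align 2] → 122
@122: crc [4B, align 2] → 126
@126: mtime [1B, align 1] → 127
@127: reserved [1B, align 1] → 128
@128: version [1B, align 1] → 129
+1 pad (align 2)
@130: size [8B, align 2] → 138
size 138, align 2
data bytes 136, size 138 → padding 2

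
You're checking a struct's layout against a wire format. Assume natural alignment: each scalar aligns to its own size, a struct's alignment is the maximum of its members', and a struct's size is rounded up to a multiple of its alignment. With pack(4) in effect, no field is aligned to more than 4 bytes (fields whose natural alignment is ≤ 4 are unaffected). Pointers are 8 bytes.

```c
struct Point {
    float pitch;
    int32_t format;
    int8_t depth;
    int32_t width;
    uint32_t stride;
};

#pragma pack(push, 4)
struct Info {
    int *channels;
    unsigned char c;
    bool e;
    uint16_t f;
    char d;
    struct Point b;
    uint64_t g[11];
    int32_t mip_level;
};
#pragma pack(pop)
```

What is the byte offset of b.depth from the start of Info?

Point: pitch at 0 (size 4, align 4) → ends 4; format at 4 (size 4, align 4) → ends 8; depth at 8 (size 1, align 1) → ends 9; pad 3 to align 4 for width; width at 12 (size 4, align 4) → ends 16; stride at 16 (size 4, align 4) → ends 20; total 20 bytes, alignment 4
channels at 0 (size 8, align 4) → ends 8
c at 8 (size 1, align 1) → ends 9
e at 9 (size 1, align 1) → ends 10
f at 10 (size 2, align 2) → ends 12
d at 12 (size 1, align 1) → ends 13
pad 3 to align 4 for b
b at 16 (size 20, align 4) → ends 36
within Point: depth at 8
16 + 8 = 24

24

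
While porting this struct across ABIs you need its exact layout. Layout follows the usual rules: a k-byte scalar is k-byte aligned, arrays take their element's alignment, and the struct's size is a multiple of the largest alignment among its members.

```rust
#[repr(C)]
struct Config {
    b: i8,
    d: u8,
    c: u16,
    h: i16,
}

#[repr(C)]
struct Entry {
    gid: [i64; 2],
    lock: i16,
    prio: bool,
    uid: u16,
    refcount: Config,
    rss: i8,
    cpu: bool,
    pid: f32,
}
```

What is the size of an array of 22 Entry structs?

880

Config: @0: b [1B, align 1] → 1; @1: d [1B, align 1] → 2; @2: c [2B, align 2] → 4; @4: h [2B, align 2] → 6; size 6, align 2
@0: gid [16B, align 8] → 16
@16: lock [2B, align 2] → 18
@18: prio [1B, align 1] → 19
+1 pad (align 2)
@20: uid [2B, align 2] → 22
@22: refcount [6B, align 2] → 28
@28: rss [1B, align 1] → 29
@29: cpu [1B, align 1] → 30
+2 pad (align 4)
@32: pid [4B, align 4] → 36
+4 tail pad (align 8)
size 40, align 8
array of 22: 22 × 40 = 880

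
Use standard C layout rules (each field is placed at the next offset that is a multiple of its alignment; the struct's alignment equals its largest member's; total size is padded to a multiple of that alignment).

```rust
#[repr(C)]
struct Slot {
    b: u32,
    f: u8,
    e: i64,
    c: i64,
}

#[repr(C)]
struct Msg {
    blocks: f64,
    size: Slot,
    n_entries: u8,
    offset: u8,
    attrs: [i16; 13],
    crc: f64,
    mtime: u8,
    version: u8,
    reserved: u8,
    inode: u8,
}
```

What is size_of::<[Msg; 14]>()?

1120

Slot: b at 0 (size 4, align 4) → ends 4; f at 4 (size 1, align 1) → ends 5; pad 3 to align 8 for e; e at 8 (size 8, align 8) → ends 16; c at 16 (size 8, align 8) → ends 24; total 24 bytes, alignment 8
blocks at 0 (size 8, align 8) → ends 8
size at 8 (size 24, align 8) → ends 32
n_entries at 32 (size 1, align 1) → ends 33
offset at 33 (size 1, align 1) → ends 34
attrs at 34 (size 26, align 2) → ends 60
pad 4 to align 8 for crc
crc at 64 (size 8, align 8) → ends 72
mtime at 72 (size 1, align 1) → ends 73
version at 73 (size 1, align 1) → ends 74
reserved at 74 (size 1, align 1) → ends 75
inode at 75 (size 1, align 1) → ends 76
tail pad 4 to reach multiple of 8
total 80 bytes, alignment 8
array of 14: 14 × 80 = 1120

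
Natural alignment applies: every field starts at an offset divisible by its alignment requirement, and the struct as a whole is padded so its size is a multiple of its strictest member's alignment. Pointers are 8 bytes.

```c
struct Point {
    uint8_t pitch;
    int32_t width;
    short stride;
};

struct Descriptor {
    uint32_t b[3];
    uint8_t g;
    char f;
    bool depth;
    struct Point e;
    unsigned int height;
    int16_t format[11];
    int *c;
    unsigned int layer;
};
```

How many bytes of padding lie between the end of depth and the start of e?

Point: pitch at 0 (size 1, align 1) → ends 1; pad 3 to align 4 for width; width at 4 (size 4, align 4) → ends 8; stride at 8 (size 2, align 2) → ends 10; tail pad 2 to reach multiple of 4; total 12 bytes, alignment 4
b at 0 (size 12, align 4) → ends 12
g at 12 (size 1, align 1) → ends 13
f at 13 (size 1, align 1) → ends 14
depth at 14 (size 1, align 1) → ends 15
pad 1 to align 4 for e
e at 16 (size 12, align 4) → ends 28

1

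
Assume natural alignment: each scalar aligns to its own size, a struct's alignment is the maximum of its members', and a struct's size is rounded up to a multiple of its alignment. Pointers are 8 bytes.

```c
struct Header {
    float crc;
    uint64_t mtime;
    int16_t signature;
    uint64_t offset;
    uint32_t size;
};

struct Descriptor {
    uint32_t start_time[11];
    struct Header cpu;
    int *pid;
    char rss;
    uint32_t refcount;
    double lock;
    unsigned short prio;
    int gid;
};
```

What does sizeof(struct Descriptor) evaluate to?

Header: 0..4  crc  (4B, 4-aligned); 4..8  -- padding (4B); 8..16  mtime  (8B, 8-aligned); 16..18  signature  (2B, 2-aligned); 18..24  -- padding (6B); 24..32  offset  (8B, 8-aligned); 32..36  size  (4B, 4-aligned); 36..40  -- tail padding (4B); sizeof = 40, alignof = 8
0..44  start_time  (44B, 4-aligned)
44..48  -- padding (4B)
48..88  cpu  (40B, 8-aligned)
88..96  pid  (8B, 8-aligned)
96..97  rss  (1B, 1-aligned)
97..100  -- padding (3B)
100..104  refcount  (4B, 4-aligned)
104..112  lock  (8B, 8-aligned)
112..114  prio  (2B, 2-aligned)
114..116  -- padding (2B)
116..120  gid  (4B, 4-aligned)
sizeof = 120, alignof = 8

120 bytes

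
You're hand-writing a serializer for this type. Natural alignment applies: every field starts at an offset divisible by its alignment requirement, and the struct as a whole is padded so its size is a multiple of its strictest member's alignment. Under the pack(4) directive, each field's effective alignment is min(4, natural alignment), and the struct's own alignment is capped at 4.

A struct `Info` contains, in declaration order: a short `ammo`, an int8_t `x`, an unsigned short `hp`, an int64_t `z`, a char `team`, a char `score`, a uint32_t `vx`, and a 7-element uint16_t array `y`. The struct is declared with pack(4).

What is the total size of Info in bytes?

40 bytes

@0: ammo [2B, align 2] → 2
@2: x [1B, align 1] → 3
+1 pad (align 2)
@4: hp [2B, align 2] → 6
+2 pad (align 4)
@8: z [8B, align 4] → 16
@16: team [1B, align 1] → 17
@17: score [1B, align 1] → 18
+2 pad (align 4)
@20: vx [4B, align 4] → 24
@24: y [14B, align 2] → 38
+2 tail pad (align 4)
size 40, align 4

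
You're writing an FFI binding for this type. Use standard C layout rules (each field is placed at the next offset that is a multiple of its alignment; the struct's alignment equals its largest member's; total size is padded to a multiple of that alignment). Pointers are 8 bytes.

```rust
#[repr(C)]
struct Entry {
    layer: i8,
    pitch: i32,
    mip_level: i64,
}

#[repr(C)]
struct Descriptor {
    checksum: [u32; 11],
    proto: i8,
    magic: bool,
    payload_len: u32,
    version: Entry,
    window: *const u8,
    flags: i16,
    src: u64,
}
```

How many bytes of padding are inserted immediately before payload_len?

Entry: layer at 0 (size 1, align 1) → ends 1; pad 3 to align 4 for pitch; pitch at 4 (size 4, align 4) → ends 8; mip_level at 8 (size 8, align 8) → ends 16; total 16 bytes, alignment 8
checksum at 0 (size 44, align 4) → ends 44
proto at 44 (size 1, align 1) → ends 45
magic at 45 (size 1, align 1) → ends 46
pad 2 to align 4 for payload_len
payload_len at 48 (size 4, align 4) → ends 52

2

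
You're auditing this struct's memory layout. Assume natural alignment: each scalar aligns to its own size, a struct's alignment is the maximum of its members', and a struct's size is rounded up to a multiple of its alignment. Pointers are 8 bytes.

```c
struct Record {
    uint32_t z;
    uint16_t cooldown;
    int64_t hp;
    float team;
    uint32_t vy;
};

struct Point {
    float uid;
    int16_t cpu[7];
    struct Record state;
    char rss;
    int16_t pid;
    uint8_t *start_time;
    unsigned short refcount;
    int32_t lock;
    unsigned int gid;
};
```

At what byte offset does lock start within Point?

68

Record: z at 0 (size 4, align 4) → ends 4; cooldown at 4 (size 2, align 2) → ends 6; pad 2 to align 8 for hp; hp at 8 (size 8, align 8) → ends 16; team at 16 (size 4, align 4) → ends 20; vy at 20 (size 4, align 4) → ends 24; total 24 bytes, alignment 8
uid at 0 (size 4, align 4) → ends 4
cpu at 4 (size 14, align 2) → ends 18
pad 6 to align 8 for state
state at 24 (size 24, align 8) → ends 48
rss at 48 (size 1, align 1) → ends 49
pad 1 to align 2 for pid
pid at 50 (size 2, align 2) → ends 52
pad 4 to align 8 for start_time
start_time at 56 (size 8, align 8) → ends 64
refcount at 64 (size 2, align 2) → ends 66
pad 2 to align 4 for lock
lock at 68 (size 4, align 4) → ends 72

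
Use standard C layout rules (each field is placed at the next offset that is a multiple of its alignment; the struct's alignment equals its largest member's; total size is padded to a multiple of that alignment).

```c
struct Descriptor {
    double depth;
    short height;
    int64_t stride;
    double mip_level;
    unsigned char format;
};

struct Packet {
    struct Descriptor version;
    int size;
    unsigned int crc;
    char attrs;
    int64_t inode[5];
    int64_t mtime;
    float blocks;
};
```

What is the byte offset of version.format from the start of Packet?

32

Descriptor: @0: depth [8B, align 8] → 8; @8: height [2B, align 2] → 10; +6 pad (align 8); @16: stride [8B, align 8] → 24; @24: mip_level [8B, align 8] → 32; @32: format [1B, align 1] → 33; +7 tail pad (align 8); size 40, align 8
@0: version [40B, align 8] → 40
within Descriptor: format at 32
0 + 32 = 32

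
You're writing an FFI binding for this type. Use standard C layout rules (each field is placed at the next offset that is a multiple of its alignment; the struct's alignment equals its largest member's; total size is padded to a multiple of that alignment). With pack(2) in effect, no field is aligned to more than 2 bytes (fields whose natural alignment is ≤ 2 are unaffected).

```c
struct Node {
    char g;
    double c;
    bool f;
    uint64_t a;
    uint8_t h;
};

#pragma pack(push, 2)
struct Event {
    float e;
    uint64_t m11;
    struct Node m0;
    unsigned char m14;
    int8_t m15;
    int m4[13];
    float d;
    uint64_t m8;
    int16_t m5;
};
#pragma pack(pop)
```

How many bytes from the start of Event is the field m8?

110

Node: 0..1  g  (1B, 1-aligned); 1..8  -- padding (7B); 8..16  c  (8B, 8-aligned); 16..17  f  (1B, 1-aligned); 17..24  -- padding (7B); 24..32  a  (8B, 8-aligned); 32..33  h  (1B, 1-aligned); 33..40  -- tail padding (7B); sizeof = 40, alignof = 8
0..4  e  (4B, 2-aligned)
4..12  m11  (8B, 2-aligned)
12..52  m0  (40B, 2-aligned)
52..53  m14  (1B, 1-aligned)
53..54  m15  (1B, 1-aligned)
54..106  m4  (52B, 2-aligned)
106..110  d  (4B, 2-aligned)
110..118  m8  (8B, 2-aligned)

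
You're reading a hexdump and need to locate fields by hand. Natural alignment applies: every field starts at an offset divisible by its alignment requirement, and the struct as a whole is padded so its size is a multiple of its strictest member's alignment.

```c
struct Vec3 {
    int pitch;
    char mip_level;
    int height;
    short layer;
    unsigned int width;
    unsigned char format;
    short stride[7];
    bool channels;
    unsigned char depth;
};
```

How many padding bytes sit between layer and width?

2

pitch at 0 (size 4, align 4) → ends 4
mip_level at 4 (size 1, align 1) → ends 5
pad 3 to align 4 for height
height at 8 (size 4, align 4) → ends 12
layer at 12 (size 2, align 2) → ends 14
pad 2 to align 4 for width
width at 16 (size 4, align 4) → ends 20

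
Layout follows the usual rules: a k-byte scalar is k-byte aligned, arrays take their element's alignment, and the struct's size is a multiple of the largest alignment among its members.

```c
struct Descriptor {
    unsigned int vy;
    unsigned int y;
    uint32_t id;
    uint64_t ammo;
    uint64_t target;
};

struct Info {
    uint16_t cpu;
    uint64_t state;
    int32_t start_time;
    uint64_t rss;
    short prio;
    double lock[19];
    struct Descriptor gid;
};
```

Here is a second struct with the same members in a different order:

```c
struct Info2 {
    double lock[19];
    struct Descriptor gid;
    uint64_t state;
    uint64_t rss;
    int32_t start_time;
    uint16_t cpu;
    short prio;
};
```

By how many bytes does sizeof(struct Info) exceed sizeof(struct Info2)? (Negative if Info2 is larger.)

Descriptor: @0: vy [4B, align 4] → 4; @4: y [4B, align 4] → 8; @8: id [4B, align 4] → 12; +4 pad (align 8); @16: ammo [8B, align 8] → 24; @24: target [8B, align 8] → 32; size 32, align 8
@0: cpu [2B, align 2] → 2
+6 pad (align 8)
@8: state [8B, align 8] → 16
@16: start_time [4B, align 4] → 20
+4 pad (align 8)
@24: rss [8B, align 8] → 32
@32: prio [2B, align 2] → 34
+6 pad (align 8)
@40: lock [152B, align 8] → 192
@192: gid [32B, align 8] → 224
size 224, align 8
— Info2 —
@0: lock [152B, align 8] → 152
@152: gid [32B, align 8] → 184
@184: state [8B, align 8] → 192
@192: rss [8B, align 8] → 200
@200: start_time [4B, align 4] → 204
@204: cpu [2B, align 2] → 206
@206: prio [2B, align 2] → 208
size 208, align 8
224 − 208 = 16

16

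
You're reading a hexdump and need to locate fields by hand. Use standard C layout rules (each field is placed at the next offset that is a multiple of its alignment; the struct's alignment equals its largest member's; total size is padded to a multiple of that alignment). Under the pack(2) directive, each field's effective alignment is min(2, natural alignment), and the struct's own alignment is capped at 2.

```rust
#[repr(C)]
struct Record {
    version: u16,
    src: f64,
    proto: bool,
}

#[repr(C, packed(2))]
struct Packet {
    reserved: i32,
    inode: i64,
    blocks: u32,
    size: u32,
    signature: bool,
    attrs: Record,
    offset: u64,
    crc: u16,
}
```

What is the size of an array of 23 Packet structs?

1288

Record: version at 0 (size 2, align 2) → ends 2; pad 6 to align 8 for src; src at 8 (size 8, align 8) → ends 16; proto at 16 (size 1, align 1) → ends 17; tail pad 7 to reach multiple of 8; total 24 bytes, alignment 8
reserved at 0 (size 4, align 2) → ends 4
inode at 4 (size 8, align 2) → ends 12
blocks at 12 (size 4, align 2) → ends 16
size at 16 (size 4, align 2) → ends 20
signature at 20 (size 1, align 1) → ends 21
pad 1 to align 2 for attrs
attrs at 22 (size 24, align 2) → ends 46
offset at 46 (size 8, align 2) → ends 54
crc at 54 (size 2, align 2) → ends 56
total 56 bytes, alignment 2
array of 23: 23 × 56 = 1288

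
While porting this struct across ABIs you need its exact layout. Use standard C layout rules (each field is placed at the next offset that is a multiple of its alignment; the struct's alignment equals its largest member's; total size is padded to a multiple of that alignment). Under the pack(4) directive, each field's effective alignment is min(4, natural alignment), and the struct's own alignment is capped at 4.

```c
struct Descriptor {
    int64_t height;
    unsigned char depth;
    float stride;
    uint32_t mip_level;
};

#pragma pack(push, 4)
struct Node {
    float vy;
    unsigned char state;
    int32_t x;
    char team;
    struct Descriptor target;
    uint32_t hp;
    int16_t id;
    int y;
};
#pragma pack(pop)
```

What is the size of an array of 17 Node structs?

Descriptor: height at 0 (size 8, align 8) → ends 8; depth at 8 (size 1, align 1) → ends 9; pad 3 to align 4 for stride; stride at 12 (size 4, align 4) → ends 16; mip_level at 16 (size 4, align 4) → ends 20; tail pad 4 to reach multiple of 8; total 24 bytes, alignment 8
vy at 0 (size 4, align 4) → ends 4
state at 4 (size 1, align 1) → ends 5
pad 3 to align 4 for x
x at 8 (size 4, align 4) → ends 12
team at 12 (size 1, align 1) → ends 13
pad 3 to align 4 for target
target at 16 (size 24, align 4) → ends 40
hp at 40 (size 4, align 4) → ends 44
id at 44 (size 2, align 2) → ends 46
pad 2 to align 4 for y
y at 48 (size 4, align 4) → ends 52
total 52 bytes, alignment 4
array of 17: 17 × 52 = 884

884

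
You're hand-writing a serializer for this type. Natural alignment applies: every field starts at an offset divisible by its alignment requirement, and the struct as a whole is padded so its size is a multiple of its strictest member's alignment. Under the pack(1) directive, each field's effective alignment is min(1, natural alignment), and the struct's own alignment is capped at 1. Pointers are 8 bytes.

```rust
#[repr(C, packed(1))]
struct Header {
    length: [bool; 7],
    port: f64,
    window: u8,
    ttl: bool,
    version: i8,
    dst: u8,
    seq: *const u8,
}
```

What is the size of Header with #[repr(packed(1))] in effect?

@0: length [7B, align 1] → 7
@7: port [8B, align 1] → 15
@15: window [1B, align 1] → 16
@16: ttl [1B, align 1] → 17
@17: version [1B, align 1] → 18
@18: dst [1B, align 1] → 19
@19: seq [8B, align 1] → 27
size 27, align 1

27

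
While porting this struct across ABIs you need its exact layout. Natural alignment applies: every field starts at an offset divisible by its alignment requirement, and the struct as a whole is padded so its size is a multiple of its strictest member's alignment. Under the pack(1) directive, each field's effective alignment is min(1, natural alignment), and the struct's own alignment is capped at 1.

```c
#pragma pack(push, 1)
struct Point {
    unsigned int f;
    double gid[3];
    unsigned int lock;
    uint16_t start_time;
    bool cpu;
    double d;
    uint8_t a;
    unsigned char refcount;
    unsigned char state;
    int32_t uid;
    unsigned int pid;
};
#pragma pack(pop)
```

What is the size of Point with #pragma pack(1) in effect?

54

0..4  f  (4B, 1-aligned)
4..28  gid  (24B, 1-aligned)
28..32  lock  (4B, 1-aligned)
32..34  start_time  (2B, 1-aligned)
34..35  cpu  (1B, 1-aligned)
35..43  d  (8B, 1-aligned)
43..44  a  (1B, 1-aligned)
44..45  refcount  (1B, 1-aligned)
45..46  state  (1B, 1-aligned)
46..50  uid  (4B, 1-aligned)
50..54  pid  (4B, 1-aligned)
sizeof = 54, alignof = 1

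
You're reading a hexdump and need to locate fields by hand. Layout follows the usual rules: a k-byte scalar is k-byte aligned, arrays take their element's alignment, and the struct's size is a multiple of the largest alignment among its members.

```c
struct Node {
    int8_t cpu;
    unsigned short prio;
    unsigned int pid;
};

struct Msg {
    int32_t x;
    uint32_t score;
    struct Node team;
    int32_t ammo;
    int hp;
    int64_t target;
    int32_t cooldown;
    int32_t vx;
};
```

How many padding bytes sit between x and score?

Node: cpu at 0 (size 1, align 1) → ends 1; pad 1 to align 2 for prio; prio at 2 (size 2, align 2) → ends 4; pid at 4 (size 4, align 4) → ends 8; total 8 bytes, alignment 4
x at 0 (size 4, align 4) → ends 4
score at 4 (size 4, align 4) → ends 8

0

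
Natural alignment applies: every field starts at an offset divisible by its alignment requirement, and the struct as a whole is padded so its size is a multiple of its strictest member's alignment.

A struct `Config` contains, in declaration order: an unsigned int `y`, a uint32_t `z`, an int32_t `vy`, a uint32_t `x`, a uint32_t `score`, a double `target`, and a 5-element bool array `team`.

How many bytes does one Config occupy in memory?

40

@0: y [4B, align 4] → 4
@4: z [4B, align 4] → 8
@8: vy [4B, align 4] → 12
@12: x [4B, align 4] → 16
@16: score [4B, align 4] → 20
+4 pad (align 8)
@24: target [8B, align 8] → 32
@32: team [5B, align 1] → 37
+3 tail pad (align 8)
size 40, align 8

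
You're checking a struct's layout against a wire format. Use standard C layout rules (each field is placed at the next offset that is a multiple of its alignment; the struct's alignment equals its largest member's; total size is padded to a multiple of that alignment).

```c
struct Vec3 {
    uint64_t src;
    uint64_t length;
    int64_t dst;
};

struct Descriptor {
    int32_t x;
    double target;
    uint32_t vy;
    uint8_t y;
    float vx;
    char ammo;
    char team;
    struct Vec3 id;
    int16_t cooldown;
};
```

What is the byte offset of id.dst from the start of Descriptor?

Vec3: @0: src [8B, align 8] → 8; @8: length [8B, align 8] → 16; @16: dst [8B, align 8] → 24; size 24, align 8
@0: x [4B, align 4] → 4
+4 pad (align 8)
@8: target [8B, align 8] → 16
@16: vy [4B, align 4] → 20
@20: y [1B, align 1] → 21
+3 pad (align 4)
@24: vx [4B, align 4] → 28
@28: ammo [1B, align 1] → 29
@29: team [1B, align 1] → 30
+2 pad (align 8)
@32: id [24B, align 8] → 56
within Vec3: dst at 16
32 + 16 = 48

48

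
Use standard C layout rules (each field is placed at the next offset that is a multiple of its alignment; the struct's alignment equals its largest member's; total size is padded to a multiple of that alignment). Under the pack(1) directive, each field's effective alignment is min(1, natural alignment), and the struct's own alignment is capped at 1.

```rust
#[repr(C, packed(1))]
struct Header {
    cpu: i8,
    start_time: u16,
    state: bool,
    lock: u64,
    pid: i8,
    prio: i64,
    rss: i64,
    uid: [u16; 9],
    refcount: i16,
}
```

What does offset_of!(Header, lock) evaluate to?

4

@0: cpu [1B, align 1] → 1
@1: start_time [2B, align 1] → 3
@3: state [1B, align 1] → 4
@4: lock [8B, align 1] → 12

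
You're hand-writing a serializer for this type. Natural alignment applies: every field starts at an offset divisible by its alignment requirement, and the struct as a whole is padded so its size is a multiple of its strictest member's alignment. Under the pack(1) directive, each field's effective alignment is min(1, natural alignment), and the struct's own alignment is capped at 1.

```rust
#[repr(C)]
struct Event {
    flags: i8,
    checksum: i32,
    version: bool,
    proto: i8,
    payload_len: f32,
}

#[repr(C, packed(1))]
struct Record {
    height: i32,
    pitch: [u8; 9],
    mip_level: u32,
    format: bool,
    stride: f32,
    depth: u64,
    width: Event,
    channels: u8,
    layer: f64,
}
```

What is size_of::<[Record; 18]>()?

990

Event: 0..1  flags  (1B, 1-aligned); 1..4  -- padding (3B); 4..8  checksum  (4B, 4-aligned); 8..9  version  (1B, 1-aligned); 9..10  proto  (1B, 1-aligned); 10..12  -- padding (2B); 12..16  payload_len  (4B, 4-aligned); sizeof = 16, alignof = 4
0..4  height  (4B, 1-aligned)
4..13  pitch  (9B, 1-aligned)
13..17  mip_level  (4B, 1-aligned)
17..18  format  (1B, 1-aligned)
18..22  stride  (4B, 1-aligned)
22..30  depth  (8B, 1-aligned)
30..46  width  (16B, 1-aligned)
46..47  channels  (1B, 1-aligned)
47..55  layer  (8B, 1-aligned)
sizeof = 55, alignof = 1
array of 18: 18 × 55 = 990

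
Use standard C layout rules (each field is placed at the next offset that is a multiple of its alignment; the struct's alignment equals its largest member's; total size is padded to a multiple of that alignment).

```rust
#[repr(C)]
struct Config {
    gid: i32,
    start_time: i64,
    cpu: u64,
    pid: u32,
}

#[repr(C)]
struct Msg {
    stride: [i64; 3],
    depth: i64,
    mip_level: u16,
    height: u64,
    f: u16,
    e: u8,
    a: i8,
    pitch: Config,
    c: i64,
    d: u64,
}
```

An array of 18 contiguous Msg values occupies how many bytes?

Config: gid at 0 (size 4, align 4) → ends 4; pad 4 to align 8 for start_time; start_time at 8 (size 8, align 8) → ends 16; cpu at 16 (size 8, align 8) → ends 24; pid at 24 (size 4, align 4) → ends 28; tail pad 4 to reach multiple of 8; total 32 bytes, alignment 8
stride at 0 (size 24, align 8) → ends 24
depth at 24 (size 8, align 8) → ends 32
mip_level at 32 (size 2, align 2) → ends 34
pad 6 to align 8 for height
height at 40 (size 8, align 8) → ends 48
f at 48 (size 2, align 2) → ends 50
e at 50 (size 1, align 1) → ends 51
a at 51 (size 1, align 1) → ends 52
pad 4 to align 8 for pitch
pitch at 56 (size 32, align 8) → ends 88
c at 88 (size 8, align 8) → ends 96
d at 96 (size 8, align 8) → ends 104
total 104 bytes, alignment 8
array of 18: 18 × 104 = 1872

1872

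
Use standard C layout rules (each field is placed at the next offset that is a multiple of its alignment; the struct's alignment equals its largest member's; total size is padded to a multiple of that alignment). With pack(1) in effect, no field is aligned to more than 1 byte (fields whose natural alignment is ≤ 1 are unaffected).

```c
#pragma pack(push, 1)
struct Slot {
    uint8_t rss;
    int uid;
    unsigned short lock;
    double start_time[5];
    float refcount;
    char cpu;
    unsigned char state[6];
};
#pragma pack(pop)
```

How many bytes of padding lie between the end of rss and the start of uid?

0

rss at 0 (size 1, align 1) → ends 1
uid at 1 (size 4, align 1) → ends 5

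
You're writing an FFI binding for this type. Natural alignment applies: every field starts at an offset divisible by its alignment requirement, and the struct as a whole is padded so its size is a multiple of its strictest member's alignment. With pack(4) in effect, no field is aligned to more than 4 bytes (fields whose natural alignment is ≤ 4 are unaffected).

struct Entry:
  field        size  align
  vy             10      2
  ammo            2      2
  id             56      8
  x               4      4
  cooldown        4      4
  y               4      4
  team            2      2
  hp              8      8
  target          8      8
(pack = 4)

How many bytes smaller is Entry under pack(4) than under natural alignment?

4

natural layout:
  0..10  vy  (10B, 2-aligned)
  10..12  ammo  (2B, 2-aligned)
  12..16  -- padding (4B)
  16..72  id  (56B, 8-aligned)
  72..76  x  (4B, 4-aligned)
  76..80  cooldown  (4B, 4-aligned)
  80..84  y  (4B, 4-aligned)
  84..86  team  (2B, 2-aligned)
  86..88  -- padding (2B)
  88..96  hp  (8B, 8-aligned)
  96..104  target  (8B, 8-aligned)
  sizeof = 104, alignof = 8
packed(4) layout:
  0..10  vy  (10B, 2-aligned)
  10..12  ammo  (2B, 2-aligned)
  12..68  id  (56B, 4-aligned)
  68..72  x  (4B, 4-aligned)
  72..76  cooldown  (4B, 4-aligned)
  76..80  y  (4B, 4-aligned)
  80..82  team  (2B, 2-aligned)
  82..84  -- padding (2B)
  84..92  hp  (8B, 4-aligned)
  92..100  target  (8B, 4-aligned)
  sizeof = 100, alignof = 4
104 − 100 = 4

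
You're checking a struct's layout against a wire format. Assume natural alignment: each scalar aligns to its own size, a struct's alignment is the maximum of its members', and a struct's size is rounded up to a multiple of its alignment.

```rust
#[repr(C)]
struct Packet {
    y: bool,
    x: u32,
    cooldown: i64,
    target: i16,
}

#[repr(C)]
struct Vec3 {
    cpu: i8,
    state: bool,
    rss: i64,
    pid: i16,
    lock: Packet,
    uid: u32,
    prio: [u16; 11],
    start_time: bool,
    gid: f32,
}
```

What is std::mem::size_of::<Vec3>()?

Packet: 0..1  y  (1B, 1-aligned); 1..4  -- padding (3B); 4..8  x  (4B, 4-aligned); 8..16  cooldown  (8B, 8-aligned); 16..18  target  (2B, 2-aligned); 18..24  -- tail padding (6B); sizeof = 24, alignof = 8
0..1  cpu  (1B, 1-aligned)
1..2  state  (1B, 1-aligned)
2..8  -- padding (6B)
8..16  rss  (8B, 8-aligned)
16..18  pid  (2B, 2-aligned)
18..24  -- padding (6B)
24..48  lock  (24B, 8-aligned)
48..52  uid  (4B, 4-aligned)
52..74  prio  (22B, 2-aligned)
74..75  start_time  (1B, 1-aligned)
75..76  -- padding (1B)
76..80  gid  (4B, 4-aligned)
sizeof = 80, alignof = 8

80 bytes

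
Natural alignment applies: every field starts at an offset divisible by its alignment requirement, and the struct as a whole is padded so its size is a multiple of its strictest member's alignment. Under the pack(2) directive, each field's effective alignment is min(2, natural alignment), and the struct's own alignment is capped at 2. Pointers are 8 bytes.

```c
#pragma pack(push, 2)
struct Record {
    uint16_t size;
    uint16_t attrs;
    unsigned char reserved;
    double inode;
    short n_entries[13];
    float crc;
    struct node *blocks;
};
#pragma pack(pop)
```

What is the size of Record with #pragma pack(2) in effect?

size at 0 (size 2, align 2) → ends 2
attrs at 2 (size 2, align 2) → ends 4
reserved at 4 (size 1, align 1) → ends 5
pad 1 to align 2 for inode
inode at 6 (size 8, align 2) → ends 14
n_entries at 14 (size 26, align 2) → ends 40
crc at 40 (size 4, align 2) → ends 44
blocks at 44 (size 8, align 2) → ends 52
total 52 bytes, alignment 2

52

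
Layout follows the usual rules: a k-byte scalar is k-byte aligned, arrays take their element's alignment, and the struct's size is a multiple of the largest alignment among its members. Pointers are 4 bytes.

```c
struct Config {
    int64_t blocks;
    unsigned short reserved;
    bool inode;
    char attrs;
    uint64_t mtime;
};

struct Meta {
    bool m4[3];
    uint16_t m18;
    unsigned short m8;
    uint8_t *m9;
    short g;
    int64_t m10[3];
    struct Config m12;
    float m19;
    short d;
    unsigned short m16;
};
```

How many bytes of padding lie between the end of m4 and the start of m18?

Config: @0: blocks [8B, align 8] → 8; @8: reserved [2B, align 2] → 10; @10: inode [1B, align 1] → 11; @11: attrs [1B, align 1] → 12; +4 pad (align 8); @16: mtime [8B, align 8] → 24; size 24, align 8
@0: m4 [3B, align 1] → 3
+1 pad (align 2)
@4: m18 [2B, align 2] → 6

1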